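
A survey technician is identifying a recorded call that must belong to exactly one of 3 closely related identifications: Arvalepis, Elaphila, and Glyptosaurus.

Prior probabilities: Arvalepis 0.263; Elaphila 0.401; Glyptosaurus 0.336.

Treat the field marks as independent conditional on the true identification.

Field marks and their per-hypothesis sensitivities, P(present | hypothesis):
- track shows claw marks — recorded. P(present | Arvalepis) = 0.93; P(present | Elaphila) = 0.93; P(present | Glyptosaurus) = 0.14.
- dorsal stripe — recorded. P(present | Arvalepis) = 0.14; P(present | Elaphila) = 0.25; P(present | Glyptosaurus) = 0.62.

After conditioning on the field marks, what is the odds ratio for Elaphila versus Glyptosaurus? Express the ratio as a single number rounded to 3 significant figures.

Unnormalized posterior weight (prior times the field mark likelihoods) for each of the two hypotheses:
  Elaphila: 0.401 × 0.93 × 0.25 = 0.093233
  Glyptosaurus: 0.336 × 0.14 × 0.62 = 0.029165
Odds(Elaphila : Glyptosaurus) = 0.093233 / 0.029165 ≈ 3.20.

3.20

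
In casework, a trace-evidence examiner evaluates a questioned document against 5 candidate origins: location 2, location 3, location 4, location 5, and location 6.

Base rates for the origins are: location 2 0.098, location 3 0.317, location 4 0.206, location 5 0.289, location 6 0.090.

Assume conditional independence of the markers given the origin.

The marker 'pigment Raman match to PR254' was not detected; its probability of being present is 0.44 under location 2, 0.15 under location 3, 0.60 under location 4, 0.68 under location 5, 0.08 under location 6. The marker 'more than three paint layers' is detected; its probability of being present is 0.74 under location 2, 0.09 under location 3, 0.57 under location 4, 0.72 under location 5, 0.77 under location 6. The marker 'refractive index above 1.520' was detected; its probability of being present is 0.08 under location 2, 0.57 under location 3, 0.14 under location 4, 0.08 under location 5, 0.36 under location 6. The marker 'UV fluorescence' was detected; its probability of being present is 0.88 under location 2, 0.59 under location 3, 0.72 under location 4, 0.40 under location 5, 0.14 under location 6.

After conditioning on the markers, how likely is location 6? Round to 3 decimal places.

For each hypothesis, the unnormalized posterior weight is prior × product of the marker likelihoods (using 1 − P(present | H) for each absent marker):
  location 2: 0.098 × (1 − 0.44) × 0.74 × 0.08 × 0.88 = 0.002859
  location 3: 0.317 × (1 − 0.15) × 0.09 × 0.57 × 0.59 = 0.0081554
  location 4: 0.206 × (1 − 0.60) × 0.57 × 0.14 × 0.72 = 0.0047344
  location 5: 0.289 × (1 − 0.68) × 0.72 × 0.08 × 0.40 = 0.0021307
  location 6: 0.090 × (1 − 0.08) × 0.77 × 0.36 × 0.14 = 0.0032133
Normalizing constant Z = 0.002859 + 0.0081554 + 0.0047344 + 0.0021307 + 0.0032133 = 0.021093.
P(location 6 | evidence) = 0.0032133 / 0.021093 ≈ 0.152.

0.152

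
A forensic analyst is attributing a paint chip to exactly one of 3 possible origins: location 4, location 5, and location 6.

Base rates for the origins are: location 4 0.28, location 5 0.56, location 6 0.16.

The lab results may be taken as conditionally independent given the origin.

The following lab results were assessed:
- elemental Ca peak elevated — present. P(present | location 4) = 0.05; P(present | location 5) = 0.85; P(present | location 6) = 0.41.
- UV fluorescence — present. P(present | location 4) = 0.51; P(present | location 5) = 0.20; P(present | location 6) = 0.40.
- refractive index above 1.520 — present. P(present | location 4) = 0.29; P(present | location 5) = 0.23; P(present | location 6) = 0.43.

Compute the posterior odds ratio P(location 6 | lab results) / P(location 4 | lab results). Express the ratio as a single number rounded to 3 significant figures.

Posterior odds equal prior odds times the likelihood ratio; only the two competing hypotheses matter.
  location 6: 0.16 × 0.41 × 0.40 × 0.43 = 0.011283
  location 4: 0.28 × 0.05 × 0.51 × 0.29 = 0.0020706
Odds(location 6 : location 4) = 0.011283 / 0.0020706 ≈ 5.45.

5.45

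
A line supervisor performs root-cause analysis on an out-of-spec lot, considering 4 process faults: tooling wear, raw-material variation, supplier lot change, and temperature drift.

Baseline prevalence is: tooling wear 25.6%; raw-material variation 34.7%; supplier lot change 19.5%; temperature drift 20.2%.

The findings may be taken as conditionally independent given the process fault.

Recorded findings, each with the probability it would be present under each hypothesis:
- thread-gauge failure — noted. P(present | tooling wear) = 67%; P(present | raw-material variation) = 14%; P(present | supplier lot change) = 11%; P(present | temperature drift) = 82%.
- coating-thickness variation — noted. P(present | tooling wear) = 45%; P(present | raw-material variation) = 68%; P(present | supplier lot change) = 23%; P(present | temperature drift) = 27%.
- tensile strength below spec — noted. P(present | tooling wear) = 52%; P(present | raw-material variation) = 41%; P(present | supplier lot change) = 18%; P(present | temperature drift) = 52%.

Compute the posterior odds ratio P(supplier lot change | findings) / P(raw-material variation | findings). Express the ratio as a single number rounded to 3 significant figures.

0.0656

Posterior odds equal prior odds times the likelihood ratio; only the two competing hypotheses matter.
  supplier lot change: 0.195 × 0.11 × 0.23 × 0.18 = 0.00088803
  raw-material variation: 0.347 × 0.14 × 0.68 × 0.41 = 0.013544
Posterior odds = 0.00088803 / 0.013544 ≈ 0.0656.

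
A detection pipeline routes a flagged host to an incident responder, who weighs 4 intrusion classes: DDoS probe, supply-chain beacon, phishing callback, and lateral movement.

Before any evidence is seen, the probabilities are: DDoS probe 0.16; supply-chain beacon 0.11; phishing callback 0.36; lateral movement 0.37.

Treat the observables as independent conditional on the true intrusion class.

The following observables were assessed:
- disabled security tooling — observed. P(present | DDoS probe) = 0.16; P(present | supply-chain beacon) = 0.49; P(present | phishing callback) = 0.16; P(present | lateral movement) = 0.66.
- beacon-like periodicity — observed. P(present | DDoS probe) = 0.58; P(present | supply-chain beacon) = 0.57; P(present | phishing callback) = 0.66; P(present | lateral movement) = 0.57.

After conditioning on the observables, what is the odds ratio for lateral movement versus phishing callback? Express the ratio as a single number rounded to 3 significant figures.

3.66

Unnormalized posterior weight (prior times the observable likelihoods) for each of the two hypotheses:
  lateral movement: 0.37 × 0.66 × 0.57 = 0.13919
  phishing callback: 0.36 × 0.16 × 0.66 = 0.038016
Odds(lateral movement : phishing callback) = 0.13919 / 0.038016 ≈ 3.66.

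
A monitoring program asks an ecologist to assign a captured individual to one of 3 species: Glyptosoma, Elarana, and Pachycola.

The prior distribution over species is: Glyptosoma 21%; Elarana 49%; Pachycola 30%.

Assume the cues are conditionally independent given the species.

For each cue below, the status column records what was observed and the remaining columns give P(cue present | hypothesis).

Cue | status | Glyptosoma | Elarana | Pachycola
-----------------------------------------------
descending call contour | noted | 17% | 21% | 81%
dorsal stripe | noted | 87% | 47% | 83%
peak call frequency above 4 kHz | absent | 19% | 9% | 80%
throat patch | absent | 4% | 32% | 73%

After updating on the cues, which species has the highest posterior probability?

Multiply each prior by the joint likelihood of the cue pattern (using 1 − P(present | H) for each absent cue):
  Glyptosoma: 0.21 × 0.17 × 0.87 × (1 − 0.19) × (1 − 0.04) = 0.024151
  Elarana: 0.49 × 0.21 × 0.47 × (1 − 0.09) × (1 − 0.32) = 0.029927
  Pachycola: 0.30 × 0.81 × 0.83 × (1 − 0.80) × (1 − 0.73) = 0.010891
The unnormalized weights sum to 0.06497.
P(Glyptosoma | evidence) ≈ 0.024151 / 0.06497 ≈ 0.372
P(Elarana | evidence) ≈ 0.029927 / 0.06497 ≈ 0.461
P(Pachycola | evidence) ≈ 0.010891 / 0.06497 ≈ 0.168
The largest is 0.461, so Elarana is most probable.

Elarana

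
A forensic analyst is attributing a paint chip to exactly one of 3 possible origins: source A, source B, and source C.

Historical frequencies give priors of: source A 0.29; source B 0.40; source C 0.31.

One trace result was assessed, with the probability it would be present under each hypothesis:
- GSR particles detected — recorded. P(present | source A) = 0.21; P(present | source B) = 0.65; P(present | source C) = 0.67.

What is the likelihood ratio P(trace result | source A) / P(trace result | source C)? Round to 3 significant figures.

0.313

The Bayes factor is the ratio of the two likelihoods.
  source A: 0.21
  source C: 0.67
Bayes factor = 0.21 / 0.67 ≈ 0.313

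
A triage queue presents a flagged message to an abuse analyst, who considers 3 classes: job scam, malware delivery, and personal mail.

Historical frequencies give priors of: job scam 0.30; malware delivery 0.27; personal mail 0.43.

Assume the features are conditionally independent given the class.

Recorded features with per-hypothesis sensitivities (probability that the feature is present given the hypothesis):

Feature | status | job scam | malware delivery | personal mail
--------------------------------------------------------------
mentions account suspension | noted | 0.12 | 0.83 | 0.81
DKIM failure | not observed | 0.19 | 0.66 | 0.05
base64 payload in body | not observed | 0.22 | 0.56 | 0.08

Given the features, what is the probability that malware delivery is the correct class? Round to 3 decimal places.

Multiply each prior by the joint likelihood of the feature pattern (using 1 − P(present | H) for each absent feature):
  job scam: 0.30 × 0.12 × (1 − 0.19) × (1 − 0.22) = 0.022745
  malware delivery: 0.27 × 0.83 × (1 − 0.66) × (1 − 0.56) = 0.033525
  personal mail: 0.43 × 0.81 × (1 − 0.05) × (1 − 0.08) = 0.30441
Normalizing constant Z = 0.022745 + 0.033525 + 0.30441 = 0.36068.
P(malware delivery | evidence) = 0.033525 / 0.36068 ≈ 0.093.

0.093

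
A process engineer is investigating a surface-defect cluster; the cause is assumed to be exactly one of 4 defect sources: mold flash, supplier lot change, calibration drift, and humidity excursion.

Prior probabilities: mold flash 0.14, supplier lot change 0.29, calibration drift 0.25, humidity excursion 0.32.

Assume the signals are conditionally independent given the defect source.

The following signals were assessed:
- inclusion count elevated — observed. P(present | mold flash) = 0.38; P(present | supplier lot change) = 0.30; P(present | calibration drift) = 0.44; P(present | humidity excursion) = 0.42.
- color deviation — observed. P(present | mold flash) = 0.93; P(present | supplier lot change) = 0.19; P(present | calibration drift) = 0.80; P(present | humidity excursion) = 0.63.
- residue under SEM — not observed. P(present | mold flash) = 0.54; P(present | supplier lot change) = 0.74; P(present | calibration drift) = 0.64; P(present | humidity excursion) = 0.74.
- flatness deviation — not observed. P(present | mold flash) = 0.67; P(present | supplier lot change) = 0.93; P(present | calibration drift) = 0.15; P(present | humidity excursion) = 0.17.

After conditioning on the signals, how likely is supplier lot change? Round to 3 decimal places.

0.006

Multiply each prior by the joint likelihood of the signal pattern (using 1 − P(present | H) for each absent signal):
  mold flash: 0.14 × 0.38 × 0.93 × (1 − 0.54) × (1 − 0.67) = 0.0075105
  supplier lot change: 0.29 × 0.30 × 0.19 × (1 − 0.74) × (1 − 0.93) = 0.00030085
  calibration drift: 0.25 × 0.44 × 0.80 × (1 − 0.64) × (1 − 0.15) = 0.026928
  humidity excursion: 0.32 × 0.42 × 0.63 × (1 − 0.74) × (1 − 0.17) = 0.018272
Marginal likelihood of the evidence = 0.053012.
P(supplier lot change | evidence) = 0.00030085 / 0.053012 ≈ 0.006.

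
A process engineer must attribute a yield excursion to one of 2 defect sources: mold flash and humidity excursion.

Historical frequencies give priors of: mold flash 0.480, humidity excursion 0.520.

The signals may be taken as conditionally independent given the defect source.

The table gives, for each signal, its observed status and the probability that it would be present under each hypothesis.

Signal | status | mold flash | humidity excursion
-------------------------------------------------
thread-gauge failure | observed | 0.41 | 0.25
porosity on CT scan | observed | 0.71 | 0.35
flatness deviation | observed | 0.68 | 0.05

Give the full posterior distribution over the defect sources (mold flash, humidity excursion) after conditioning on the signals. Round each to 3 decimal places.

0.977, 0.023

For each hypothesis, the unnormalized posterior weight is prior × product of the signal likelihoods:
  mold flash: 0.480 × 0.41 × 0.71 × 0.68 = 0.095015
  humidity excursion: 0.520 × 0.25 × 0.35 × 0.05 = 0.002275
Normalizing constant Z = 0.095015 + 0.002275 = 0.09729.
P(mold flash | evidence) = 0.095015 / 0.09729 ≈ 0.977
P(humidity excursion | evidence) = 0.002275 / 0.09729 ≈ 0.023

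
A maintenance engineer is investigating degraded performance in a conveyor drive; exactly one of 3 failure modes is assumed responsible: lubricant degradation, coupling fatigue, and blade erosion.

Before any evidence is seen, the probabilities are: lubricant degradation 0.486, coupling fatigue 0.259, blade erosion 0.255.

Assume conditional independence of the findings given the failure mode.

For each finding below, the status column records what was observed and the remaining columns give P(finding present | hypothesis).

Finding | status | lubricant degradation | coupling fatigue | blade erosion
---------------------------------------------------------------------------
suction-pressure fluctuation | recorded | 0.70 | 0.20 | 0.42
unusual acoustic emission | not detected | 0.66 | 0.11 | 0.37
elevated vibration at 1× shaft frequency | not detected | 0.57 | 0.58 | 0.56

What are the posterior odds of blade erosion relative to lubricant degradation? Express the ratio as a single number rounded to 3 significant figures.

Posterior odds equal prior odds times the likelihood ratio; only the two competing hypotheses matter (using 1 − P(present | H) for each absent finding).
  blade erosion: 0.255 × 0.42 × (1 − 0.37) × (1 − 0.56) = 0.029688
  lubricant degradation: 0.486 × 0.70 × (1 − 0.66) × (1 − 0.57) = 0.049737
Odds(blade erosion : lubricant degradation) = 0.029688 / 0.049737 ≈ 0.597.

0.597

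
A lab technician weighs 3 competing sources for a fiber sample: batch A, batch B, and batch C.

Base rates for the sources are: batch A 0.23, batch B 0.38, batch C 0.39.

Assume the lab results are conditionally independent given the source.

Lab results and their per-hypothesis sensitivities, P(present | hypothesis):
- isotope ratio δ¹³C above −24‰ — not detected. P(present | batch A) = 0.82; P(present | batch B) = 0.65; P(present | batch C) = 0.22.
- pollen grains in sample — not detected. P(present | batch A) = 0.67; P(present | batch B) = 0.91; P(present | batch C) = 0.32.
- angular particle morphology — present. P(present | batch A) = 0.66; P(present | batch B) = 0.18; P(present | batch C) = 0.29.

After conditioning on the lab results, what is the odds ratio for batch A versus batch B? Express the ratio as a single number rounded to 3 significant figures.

Unnormalized posterior weight (prior times the lab result likelihoods) for each of the two hypotheses (using 1 − P(present | H) for each absent lab result):
  batch A: 0.23 × (1 − 0.82) × (1 − 0.67) × 0.66 = 0.0090169
  batch B: 0.38 × (1 − 0.65) × (1 − 0.91) × 0.18 = 0.0021546
Odds(batch A : batch B) = 0.0090169 / 0.0021546 ≈ 4.18.

4.18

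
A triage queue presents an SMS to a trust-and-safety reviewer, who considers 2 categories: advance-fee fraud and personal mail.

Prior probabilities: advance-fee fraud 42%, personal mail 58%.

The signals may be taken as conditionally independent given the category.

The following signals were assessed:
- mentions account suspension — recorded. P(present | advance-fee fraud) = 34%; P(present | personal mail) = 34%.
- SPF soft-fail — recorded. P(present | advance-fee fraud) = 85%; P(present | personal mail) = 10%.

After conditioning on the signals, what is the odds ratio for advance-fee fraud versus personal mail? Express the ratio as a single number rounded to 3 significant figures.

6.16

The normalizing constant cancels in an odds ratio, so compute prior × likelihood for the two hypotheses only:
  advance-fee fraud: 0.42 × 0.34 × 0.85 = 0.12138
  personal mail: 0.58 × 0.34 × 0.10 = 0.01972
Posterior odds = 0.12138 / 0.01972 ≈ 6.16.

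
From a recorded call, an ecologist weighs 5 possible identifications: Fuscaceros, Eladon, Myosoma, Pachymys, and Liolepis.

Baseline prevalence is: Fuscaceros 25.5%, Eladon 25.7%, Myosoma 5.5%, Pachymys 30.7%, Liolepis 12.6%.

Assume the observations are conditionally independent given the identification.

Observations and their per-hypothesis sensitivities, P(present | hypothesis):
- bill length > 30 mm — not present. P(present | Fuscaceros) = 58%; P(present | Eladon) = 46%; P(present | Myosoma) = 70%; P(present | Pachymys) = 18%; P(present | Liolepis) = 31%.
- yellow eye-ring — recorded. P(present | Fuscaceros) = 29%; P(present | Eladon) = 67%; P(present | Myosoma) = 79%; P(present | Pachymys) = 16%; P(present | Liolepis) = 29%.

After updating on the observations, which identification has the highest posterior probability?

For each hypothesis, the unnormalized posterior weight is prior × product of the observation likelihoods (using 1 − P(present | H) for each absent observation):
  Fuscaceros: 0.255 × (1 − 0.58) × 0.29 = 0.031059
  Eladon: 0.257 × (1 − 0.46) × 0.67 = 0.092983
  Myosoma: 0.055 × (1 − 0.70) × 0.79 = 0.013035
  Pachymys: 0.307 × (1 − 0.18) × 0.16 = 0.040278
  Liolepis: 0.126 × (1 − 0.31) × 0.29 = 0.025213
Marginal likelihood of the evidence = 0.20257.
P(Fuscaceros | evidence) ≈ 0.031059 / 0.20257 ≈ 0.153
P(Eladon | evidence) ≈ 0.092983 / 0.20257 ≈ 0.459
P(Myosoma | evidence) ≈ 0.013035 / 0.20257 ≈ 0.064
P(Pachymys | evidence) ≈ 0.040278 / 0.20257 ≈ 0.199
P(Liolepis | evidence) ≈ 0.025213 / 0.20257 ≈ 0.124
The largest is 0.459, so Eladon is most probable.

Eladon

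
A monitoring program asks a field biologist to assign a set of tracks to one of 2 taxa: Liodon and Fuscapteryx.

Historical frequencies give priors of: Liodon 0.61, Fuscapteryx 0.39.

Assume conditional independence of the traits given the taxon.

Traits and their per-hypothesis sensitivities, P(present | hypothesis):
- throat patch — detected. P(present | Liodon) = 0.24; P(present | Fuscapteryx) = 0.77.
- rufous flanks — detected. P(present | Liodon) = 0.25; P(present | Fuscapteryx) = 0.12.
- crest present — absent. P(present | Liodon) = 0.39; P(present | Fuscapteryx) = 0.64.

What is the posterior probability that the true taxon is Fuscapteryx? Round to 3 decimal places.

By Bayes' rule with conditional independence, the unnormalized weight for each hypothesis is prior × ∏ likelihoods (using 1 − P(present | H) for each absent trait):
  Liodon: 0.61 × 0.24 × 0.25 × (1 − 0.39) = 0.022326
  Fuscapteryx: 0.39 × 0.77 × 0.12 × (1 − 0.64) = 0.012973
Normalizing constant Z = 0.022326 + 0.012973 = 0.035299.
P(Fuscapteryx | evidence) = 0.012973 / 0.035299 ≈ 0.368.

0.368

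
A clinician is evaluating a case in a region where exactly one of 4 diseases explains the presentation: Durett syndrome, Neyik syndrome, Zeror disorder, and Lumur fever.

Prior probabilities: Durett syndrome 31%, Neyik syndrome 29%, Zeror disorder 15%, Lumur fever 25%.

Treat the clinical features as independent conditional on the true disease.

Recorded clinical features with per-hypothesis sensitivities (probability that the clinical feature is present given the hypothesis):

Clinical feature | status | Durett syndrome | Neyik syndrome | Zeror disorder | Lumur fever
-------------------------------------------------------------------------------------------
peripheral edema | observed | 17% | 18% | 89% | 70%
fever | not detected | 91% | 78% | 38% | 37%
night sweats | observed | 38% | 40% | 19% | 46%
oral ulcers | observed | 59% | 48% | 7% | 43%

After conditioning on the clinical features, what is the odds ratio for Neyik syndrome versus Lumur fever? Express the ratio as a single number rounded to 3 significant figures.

Unnormalized posterior weight (prior times the clinical feature likelihoods) for each of the two hypotheses (using 1 − P(present | H) for each absent clinical feature):
  Neyik syndrome: 0.29 × 0.18 × (1 − 0.78) × 0.40 × 0.48 = 0.0022049
  Lumur fever: 0.25 × 0.70 × (1 − 0.37) × 0.46 × 0.43 = 0.021807
Posterior odds = 0.0022049 / 0.021807 ≈ 0.101.

0.101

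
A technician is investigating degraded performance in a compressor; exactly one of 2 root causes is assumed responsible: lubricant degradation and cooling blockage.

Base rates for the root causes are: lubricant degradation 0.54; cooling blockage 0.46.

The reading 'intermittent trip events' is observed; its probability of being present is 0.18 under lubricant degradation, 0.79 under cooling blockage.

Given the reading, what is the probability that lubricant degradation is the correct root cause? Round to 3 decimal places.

For each hypothesis, the unnormalized posterior weight is prior × likelihood:
  lubricant degradation: 0.54 × 0.18 = 0.0972
  cooling blockage: 0.46 × 0.79 = 0.3634
Normalizing constant Z = 0.0972 + 0.3634 = 0.4606.
P(lubricant degradation | evidence) = 0.0972 / 0.4606 ≈ 0.211.

0.211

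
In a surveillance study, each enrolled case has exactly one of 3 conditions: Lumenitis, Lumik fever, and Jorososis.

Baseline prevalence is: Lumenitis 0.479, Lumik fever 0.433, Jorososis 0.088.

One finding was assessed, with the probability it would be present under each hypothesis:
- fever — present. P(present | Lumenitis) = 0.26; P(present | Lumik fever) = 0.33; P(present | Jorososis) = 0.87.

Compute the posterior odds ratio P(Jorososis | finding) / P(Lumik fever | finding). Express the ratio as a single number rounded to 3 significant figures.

Posterior odds equal prior odds times the likelihood ratio; only the two competing hypotheses matter.
  Jorososis: 0.088 × 0.87 = 0.07656
  Lumik fever: 0.433 × 0.33 = 0.14289
Posterior odds = 0.07656 / 0.14289 ≈ 0.536.

0.536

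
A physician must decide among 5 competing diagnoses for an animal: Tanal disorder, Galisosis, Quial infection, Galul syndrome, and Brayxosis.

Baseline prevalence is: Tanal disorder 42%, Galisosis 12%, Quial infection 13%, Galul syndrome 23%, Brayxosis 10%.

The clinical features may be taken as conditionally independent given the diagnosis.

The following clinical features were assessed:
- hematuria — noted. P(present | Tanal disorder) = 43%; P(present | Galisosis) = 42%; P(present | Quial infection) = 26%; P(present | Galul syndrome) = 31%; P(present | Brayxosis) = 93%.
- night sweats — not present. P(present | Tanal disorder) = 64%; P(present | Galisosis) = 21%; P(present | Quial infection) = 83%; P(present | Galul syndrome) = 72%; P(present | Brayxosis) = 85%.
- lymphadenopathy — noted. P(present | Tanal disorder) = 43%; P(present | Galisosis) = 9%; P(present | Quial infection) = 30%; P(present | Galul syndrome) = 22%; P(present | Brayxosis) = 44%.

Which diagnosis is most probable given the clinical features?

Tanal disorder

For each hypothesis, the unnormalized posterior weight is prior × product of the clinical feature likelihoods (using 1 − P(present | H) for each absent clinical feature):
  Tanal disorder: 0.42 × 0.43 × (1 − 0.64) × 0.43 = 0.027957
  Galisosis: 0.12 × 0.42 × (1 − 0.21) × 0.09 = 0.0035834
  Quial infection: 0.13 × 0.26 × (1 − 0.83) × 0.30 = 0.0017238
  Galul syndrome: 0.23 × 0.31 × (1 − 0.72) × 0.22 = 0.0043921
  Brayxosis: 0.10 × 0.93 × (1 − 0.85) × 0.44 = 0.006138
Normalizing constant Z = 0.027957 + 0.0035834 + 0.0017238 + 0.0043921 + 0.006138 = 0.043794.
P(Tanal disorder | evidence) ≈ 0.027957 / 0.043794 ≈ 0.638
P(Galisosis | evidence) ≈ 0.0035834 / 0.043794 ≈ 0.082
P(Quial infection | evidence) ≈ 0.0017238 / 0.043794 ≈ 0.039
P(Galul syndrome | evidence) ≈ 0.0043921 / 0.043794 ≈ 0.100
P(Brayxosis | evidence) ≈ 0.006138 / 0.043794 ≈ 0.140
The largest is 0.638, so Tanal disorder is most probable.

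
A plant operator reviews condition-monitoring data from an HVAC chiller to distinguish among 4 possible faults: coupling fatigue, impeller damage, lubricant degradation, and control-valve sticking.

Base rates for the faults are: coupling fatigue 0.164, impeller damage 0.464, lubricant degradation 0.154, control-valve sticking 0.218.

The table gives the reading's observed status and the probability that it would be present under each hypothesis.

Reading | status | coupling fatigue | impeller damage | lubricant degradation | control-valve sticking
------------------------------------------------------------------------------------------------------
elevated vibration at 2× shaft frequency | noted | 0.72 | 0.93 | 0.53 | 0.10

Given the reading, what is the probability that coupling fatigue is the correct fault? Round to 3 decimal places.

0.181

By Bayes' rule, the unnormalized weight for each hypothesis is prior × likelihood:
  coupling fatigue: 0.164 × 0.72 = 0.11808
  impeller damage: 0.464 × 0.93 = 0.43152
  lubricant degradation: 0.154 × 0.53 = 0.08162
  control-valve sticking: 0.218 × 0.10 = 0.0218
The unnormalized weights sum to 0.65302.
P(coupling fatigue | evidence) = 0.11808 / 0.65302 ≈ 0.181.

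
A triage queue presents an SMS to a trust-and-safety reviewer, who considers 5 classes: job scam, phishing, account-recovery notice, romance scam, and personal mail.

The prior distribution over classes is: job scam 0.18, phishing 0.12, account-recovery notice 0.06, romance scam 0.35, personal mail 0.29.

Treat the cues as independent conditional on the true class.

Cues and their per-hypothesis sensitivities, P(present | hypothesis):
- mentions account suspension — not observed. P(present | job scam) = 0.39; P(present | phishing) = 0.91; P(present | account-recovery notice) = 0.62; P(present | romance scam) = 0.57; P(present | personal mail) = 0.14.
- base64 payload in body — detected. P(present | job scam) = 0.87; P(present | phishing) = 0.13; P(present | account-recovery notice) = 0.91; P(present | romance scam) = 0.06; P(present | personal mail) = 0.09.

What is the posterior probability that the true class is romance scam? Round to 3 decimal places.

By Bayes' rule with conditional independence, the unnormalized weight for each hypothesis is prior × ∏ likelihoods (using 1 − P(present | H) for each absent cue):
  job scam: 0.18 × (1 − 0.39) × 0.87 = 0.095526
  phishing: 0.12 × (1 − 0.91) × 0.13 = 0.001404
  account-recovery notice: 0.06 × (1 − 0.62) × 0.91 = 0.020748
  romance scam: 0.35 × (1 − 0.57) × 0.06 = 0.00903
  personal mail: 0.29 × (1 − 0.14) × 0.09 = 0.022446
Normalizing constant Z = 0.095526 + 0.001404 + 0.020748 + 0.00903 + 0.022446 = 0.14915.
P(romance scam | evidence) = 0.00903 / 0.14915 ≈ 0.061.

0.061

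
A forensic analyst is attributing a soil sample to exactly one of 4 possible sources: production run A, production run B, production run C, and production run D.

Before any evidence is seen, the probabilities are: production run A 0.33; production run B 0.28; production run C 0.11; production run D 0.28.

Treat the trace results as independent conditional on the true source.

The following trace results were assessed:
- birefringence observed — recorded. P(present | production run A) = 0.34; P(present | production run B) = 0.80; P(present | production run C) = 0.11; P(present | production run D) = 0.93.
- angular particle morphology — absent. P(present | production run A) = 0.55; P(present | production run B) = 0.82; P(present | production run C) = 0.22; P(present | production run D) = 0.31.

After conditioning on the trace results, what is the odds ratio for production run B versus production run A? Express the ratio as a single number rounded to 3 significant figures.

Posterior odds equal prior odds times the likelihood ratio; only the two competing hypotheses matter (using 1 − P(present | H) for each absent trace result).
  production run B: 0.28 × 0.80 × (1 − 0.82) = 0.04032
  production run A: 0.33 × 0.34 × (1 − 0.55) = 0.05049
Odds(production run B : production run A) = 0.04032 / 0.05049 ≈ 0.799.

0.799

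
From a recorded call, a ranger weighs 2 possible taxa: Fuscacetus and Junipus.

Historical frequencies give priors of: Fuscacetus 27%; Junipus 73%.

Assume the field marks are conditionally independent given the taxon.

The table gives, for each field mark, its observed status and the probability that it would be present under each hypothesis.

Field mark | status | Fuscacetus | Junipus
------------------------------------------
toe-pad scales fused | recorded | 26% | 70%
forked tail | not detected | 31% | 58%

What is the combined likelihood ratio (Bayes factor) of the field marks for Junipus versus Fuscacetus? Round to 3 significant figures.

Joint likelihood of the field mark pattern under each hypothesis (using 1 − P(present | H) for each absent field mark):
  Junipus: 0.70 × (1 − 0.58) = 0.294
  Fuscacetus: 0.26 × (1 − 0.31) = 0.1794
Bayes factor = 0.294 / 0.1794 ≈ 1.64

1.64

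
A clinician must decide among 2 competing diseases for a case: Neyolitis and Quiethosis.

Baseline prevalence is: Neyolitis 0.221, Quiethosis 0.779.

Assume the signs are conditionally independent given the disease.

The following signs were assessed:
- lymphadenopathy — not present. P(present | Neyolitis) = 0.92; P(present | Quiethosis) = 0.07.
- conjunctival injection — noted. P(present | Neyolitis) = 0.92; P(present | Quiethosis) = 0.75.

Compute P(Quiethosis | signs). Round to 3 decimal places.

0.971

By Bayes' rule with conditional independence, the unnormalized weight for each hypothesis is prior × ∏ likelihoods (using 1 − P(present | H) for each absent sign):
  Neyolitis: 0.221 × (1 − 0.92) × 0.92 = 0.016266
  Quiethosis: 0.779 × (1 − 0.07) × 0.75 = 0.54335
The unnormalized weights sum to 0.55962.
P(Quiethosis | evidence) = 0.54335 / 0.55962 ≈ 0.971.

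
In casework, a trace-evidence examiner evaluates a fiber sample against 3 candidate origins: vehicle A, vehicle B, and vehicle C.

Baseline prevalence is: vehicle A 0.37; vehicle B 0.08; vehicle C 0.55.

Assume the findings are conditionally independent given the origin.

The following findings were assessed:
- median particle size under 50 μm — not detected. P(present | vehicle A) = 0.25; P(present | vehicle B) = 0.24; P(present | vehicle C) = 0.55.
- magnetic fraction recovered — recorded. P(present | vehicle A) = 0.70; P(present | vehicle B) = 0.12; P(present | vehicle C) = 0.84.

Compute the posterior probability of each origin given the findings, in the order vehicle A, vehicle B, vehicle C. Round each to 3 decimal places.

By Bayes' rule with conditional independence, the unnormalized weight for each hypothesis is prior × ∏ likelihoods (using 1 − P(present | H) for each absent finding):
  vehicle A: 0.37 × (1 − 0.25) × 0.70 = 0.19425
  vehicle B: 0.08 × (1 − 0.24) × 0.12 = 0.007296
  vehicle C: 0.55 × (1 − 0.55) × 0.84 = 0.2079
Normalizing constant Z = 0.19425 + 0.007296 + 0.2079 = 0.40945.
P(vehicle A | evidence) = 0.19425 / 0.40945 ≈ 0.474
P(vehicle B | evidence) = 0.007296 / 0.40945 ≈ 0.018
P(vehicle C | evidence) = 0.2079 / 0.40945 ≈ 0.508

0.474, 0.018, 0.508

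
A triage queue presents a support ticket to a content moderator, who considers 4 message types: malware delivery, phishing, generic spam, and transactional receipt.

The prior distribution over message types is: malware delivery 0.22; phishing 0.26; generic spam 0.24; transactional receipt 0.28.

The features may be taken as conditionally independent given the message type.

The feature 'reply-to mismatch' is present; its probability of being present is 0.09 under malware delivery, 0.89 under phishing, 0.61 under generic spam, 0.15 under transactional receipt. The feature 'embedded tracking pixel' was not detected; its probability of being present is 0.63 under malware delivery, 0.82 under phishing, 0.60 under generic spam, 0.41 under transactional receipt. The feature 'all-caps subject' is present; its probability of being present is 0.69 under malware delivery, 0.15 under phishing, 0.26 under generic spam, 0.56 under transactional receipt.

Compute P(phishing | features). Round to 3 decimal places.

For each hypothesis, the unnormalized posterior weight is prior × product of the feature likelihoods (using 1 − P(present | H) for each absent feature):
  malware delivery: 0.22 × 0.09 × (1 − 0.63) × 0.69 = 0.0050549
  phishing: 0.26 × 0.89 × (1 − 0.82) × 0.15 = 0.0062478
  generic spam: 0.24 × 0.61 × (1 − 0.60) × 0.26 = 0.015226
  transactional receipt: 0.28 × 0.15 × (1 − 0.41) × 0.56 = 0.013877
Marginal likelihood of the evidence = 0.040405.
P(phishing | evidence) = 0.0062478 / 0.040405 ≈ 0.155.

0.155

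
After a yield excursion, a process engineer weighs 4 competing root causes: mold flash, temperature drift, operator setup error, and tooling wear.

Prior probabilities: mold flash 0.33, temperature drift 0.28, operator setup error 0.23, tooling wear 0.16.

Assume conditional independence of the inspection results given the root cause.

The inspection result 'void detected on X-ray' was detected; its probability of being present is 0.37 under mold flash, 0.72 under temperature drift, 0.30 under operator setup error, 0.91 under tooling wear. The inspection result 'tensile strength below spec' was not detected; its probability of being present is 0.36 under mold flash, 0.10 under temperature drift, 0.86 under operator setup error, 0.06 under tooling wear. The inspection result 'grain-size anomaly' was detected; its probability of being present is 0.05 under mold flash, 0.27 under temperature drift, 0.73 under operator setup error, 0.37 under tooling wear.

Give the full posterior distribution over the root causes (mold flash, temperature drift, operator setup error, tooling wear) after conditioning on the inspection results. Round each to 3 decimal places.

For each hypothesis, the unnormalized posterior weight is prior × product of the inspection result likelihoods (using 1 − P(present | H) for each absent inspection result):
  mold flash: 0.33 × 0.37 × (1 − 0.36) × 0.05 = 0.0039072
  temperature drift: 0.28 × 0.72 × (1 − 0.10) × 0.27 = 0.048989
  operator setup error: 0.23 × 0.30 × (1 − 0.86) × 0.73 = 0.0070518
  tooling wear: 0.16 × 0.91 × (1 − 0.06) × 0.37 = 0.05064
Normalizing constant Z = 0.0039072 + 0.048989 + 0.0070518 + 0.05064 = 0.11059.
P(mold flash | evidence) = 0.0039072 / 0.11059 ≈ 0.035
P(temperature drift | evidence) = 0.048989 / 0.11059 ≈ 0.443
P(operator setup error | evidence) = 0.0070518 / 0.11059 ≈ 0.064
P(tooling wear | evidence) = 0.05064 / 0.11059 ≈ 0.458

0.035, 0.443, 0.064, 0.458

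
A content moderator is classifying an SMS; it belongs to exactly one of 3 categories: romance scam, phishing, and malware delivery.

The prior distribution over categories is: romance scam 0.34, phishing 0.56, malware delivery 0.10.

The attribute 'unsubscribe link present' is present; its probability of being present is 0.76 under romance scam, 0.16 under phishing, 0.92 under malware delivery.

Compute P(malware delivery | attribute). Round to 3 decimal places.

Multiply each prior by the likelihood of the attribute:
  romance scam: 0.34 × 0.76 = 0.2584
  phishing: 0.56 × 0.16 = 0.0896
  malware delivery: 0.10 × 0.92 = 0.092
Marginal likelihood of the evidence = 0.44.
P(malware delivery | evidence) = 0.092 / 0.44 ≈ 0.209.

0.209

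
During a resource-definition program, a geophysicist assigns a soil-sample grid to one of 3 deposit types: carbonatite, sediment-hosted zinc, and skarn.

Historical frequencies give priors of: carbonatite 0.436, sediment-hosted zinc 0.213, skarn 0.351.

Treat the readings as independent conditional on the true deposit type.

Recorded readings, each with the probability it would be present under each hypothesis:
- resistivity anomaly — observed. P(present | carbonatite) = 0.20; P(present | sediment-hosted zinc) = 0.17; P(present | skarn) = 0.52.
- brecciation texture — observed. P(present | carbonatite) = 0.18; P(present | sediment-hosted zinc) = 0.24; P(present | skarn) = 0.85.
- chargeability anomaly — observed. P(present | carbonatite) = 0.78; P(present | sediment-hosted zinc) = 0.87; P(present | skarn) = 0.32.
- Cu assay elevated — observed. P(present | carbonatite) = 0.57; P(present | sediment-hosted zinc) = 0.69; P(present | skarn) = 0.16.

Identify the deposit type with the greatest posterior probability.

Multiply each prior by the joint likelihood of the reading pattern:
  carbonatite: 0.436 × 0.20 × 0.18 × 0.78 × 0.57 = 0.0069784
  sediment-hosted zinc: 0.213 × 0.17 × 0.24 × 0.87 × 0.69 = 0.0052168
  skarn: 0.351 × 0.52 × 0.85 × 0.32 × 0.16 = 0.0079433
Normalizing constant Z = 0.0069784 + 0.0052168 + 0.0079433 = 0.020139.
P(carbonatite | evidence) ≈ 0.0069784 / 0.020139 ≈ 0.347
P(sediment-hosted zinc | evidence) ≈ 0.0052168 / 0.020139 ≈ 0.259
P(skarn | evidence) ≈ 0.0079433 / 0.020139 ≈ 0.394
The largest is 0.394, so skarn is most probable.

skarn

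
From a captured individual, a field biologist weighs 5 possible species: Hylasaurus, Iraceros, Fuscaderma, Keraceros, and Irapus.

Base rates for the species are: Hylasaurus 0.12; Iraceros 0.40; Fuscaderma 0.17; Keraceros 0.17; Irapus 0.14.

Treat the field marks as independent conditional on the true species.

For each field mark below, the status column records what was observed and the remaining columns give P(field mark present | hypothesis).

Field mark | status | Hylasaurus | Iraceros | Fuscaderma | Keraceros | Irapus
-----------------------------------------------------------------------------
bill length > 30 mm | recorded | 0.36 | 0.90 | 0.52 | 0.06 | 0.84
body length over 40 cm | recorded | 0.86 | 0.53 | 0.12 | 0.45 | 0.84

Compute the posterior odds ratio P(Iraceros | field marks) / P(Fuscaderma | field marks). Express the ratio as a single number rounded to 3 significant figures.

Unnormalized posterior weight (prior times the field mark likelihoods) for each of the two hypotheses:
  Iraceros: 0.40 × 0.90 × 0.53 = 0.1908
  Fuscaderma: 0.17 × 0.52 × 0.12 = 0.010608
Odds(Iraceros : Fuscaderma) = 0.1908 / 0.010608 ≈ 18.0.

18.0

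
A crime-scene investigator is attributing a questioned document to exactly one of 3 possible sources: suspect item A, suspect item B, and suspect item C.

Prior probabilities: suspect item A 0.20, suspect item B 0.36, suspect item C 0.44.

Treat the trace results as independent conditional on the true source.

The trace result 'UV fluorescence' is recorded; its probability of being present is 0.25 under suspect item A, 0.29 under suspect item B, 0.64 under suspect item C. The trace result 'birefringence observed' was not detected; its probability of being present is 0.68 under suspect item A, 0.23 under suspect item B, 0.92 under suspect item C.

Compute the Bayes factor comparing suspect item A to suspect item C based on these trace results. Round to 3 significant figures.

Take the product of per-trace result likelihoods under each hypothesis (using 1 − P(present | H) for each absent trace result), then divide.
  suspect item A: 0.25 × (1 − 0.68) = 0.08
  suspect item C: 0.64 × (1 − 0.92) = 0.0512
Bayes factor = 0.08 / 0.0512 ≈ 1.56

1.56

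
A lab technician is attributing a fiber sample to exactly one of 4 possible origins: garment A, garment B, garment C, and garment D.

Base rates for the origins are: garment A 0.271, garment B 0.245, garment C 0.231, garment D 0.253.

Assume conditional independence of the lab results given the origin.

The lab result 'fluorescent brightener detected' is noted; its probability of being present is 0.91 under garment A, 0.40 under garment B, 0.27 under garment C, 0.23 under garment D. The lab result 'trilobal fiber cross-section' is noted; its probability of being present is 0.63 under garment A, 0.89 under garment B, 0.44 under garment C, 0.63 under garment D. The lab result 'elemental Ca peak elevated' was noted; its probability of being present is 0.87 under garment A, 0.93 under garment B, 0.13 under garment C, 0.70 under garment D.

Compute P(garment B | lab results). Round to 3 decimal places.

0.330

Multiply each prior by the joint likelihood of the lab result pattern:
  garment A: 0.271 × 0.91 × 0.63 × 0.87 = 0.13517
  garment B: 0.245 × 0.40 × 0.89 × 0.93 = 0.081115
  garment C: 0.231 × 0.27 × 0.44 × 0.13 = 0.0035676
  garment D: 0.253 × 0.23 × 0.63 × 0.70 = 0.025662
Marginal likelihood of the evidence = 0.24551.
P(garment B | evidence) = 0.081115 / 0.24551 ≈ 0.330.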